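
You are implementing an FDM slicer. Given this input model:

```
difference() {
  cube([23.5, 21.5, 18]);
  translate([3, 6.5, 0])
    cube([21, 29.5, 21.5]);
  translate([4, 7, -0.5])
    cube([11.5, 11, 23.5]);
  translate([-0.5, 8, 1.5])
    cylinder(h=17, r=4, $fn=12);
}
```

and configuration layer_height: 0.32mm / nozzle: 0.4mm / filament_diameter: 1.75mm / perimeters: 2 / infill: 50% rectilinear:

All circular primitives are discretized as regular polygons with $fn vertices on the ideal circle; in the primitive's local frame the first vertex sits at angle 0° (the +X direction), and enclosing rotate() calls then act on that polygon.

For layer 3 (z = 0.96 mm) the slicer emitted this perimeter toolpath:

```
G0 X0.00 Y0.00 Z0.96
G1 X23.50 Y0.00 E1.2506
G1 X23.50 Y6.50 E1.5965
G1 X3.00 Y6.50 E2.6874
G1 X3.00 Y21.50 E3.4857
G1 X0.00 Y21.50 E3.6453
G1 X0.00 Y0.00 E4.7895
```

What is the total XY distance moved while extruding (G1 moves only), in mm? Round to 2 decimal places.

Sum the Euclidean lengths of each G1 segment: total = 90.00 mm.

90.00 mm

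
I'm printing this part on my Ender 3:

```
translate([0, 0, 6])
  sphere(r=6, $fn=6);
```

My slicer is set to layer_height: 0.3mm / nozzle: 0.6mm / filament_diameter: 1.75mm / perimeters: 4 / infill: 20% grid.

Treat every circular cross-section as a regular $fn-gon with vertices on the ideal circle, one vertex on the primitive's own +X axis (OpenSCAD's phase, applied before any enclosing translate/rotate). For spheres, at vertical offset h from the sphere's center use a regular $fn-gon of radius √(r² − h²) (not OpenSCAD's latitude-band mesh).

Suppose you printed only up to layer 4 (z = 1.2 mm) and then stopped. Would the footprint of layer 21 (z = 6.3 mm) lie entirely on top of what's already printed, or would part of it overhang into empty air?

part overhangs

Compare the two slices. At z = 1.2: the sphere: section is a regular 6-gon, circumradius = √(r²−h²) = √(6²−4.8²) = 3.600 (area = (6/2)·3.600²·sin(360°/6) = 33.67 mm²). At z = 6.3: the r=6 sphere slices to a regular 6-gon of circumradius 5.992 (√(r²−h²) with h=0.3 from center) (area = (6/2)·5.992²·sin(360°/6) = 93.30 mm²). Checking containment: at z = 6.3 the cross-section extends beyond the z = 1.2 cross-section by about 59.63 mm².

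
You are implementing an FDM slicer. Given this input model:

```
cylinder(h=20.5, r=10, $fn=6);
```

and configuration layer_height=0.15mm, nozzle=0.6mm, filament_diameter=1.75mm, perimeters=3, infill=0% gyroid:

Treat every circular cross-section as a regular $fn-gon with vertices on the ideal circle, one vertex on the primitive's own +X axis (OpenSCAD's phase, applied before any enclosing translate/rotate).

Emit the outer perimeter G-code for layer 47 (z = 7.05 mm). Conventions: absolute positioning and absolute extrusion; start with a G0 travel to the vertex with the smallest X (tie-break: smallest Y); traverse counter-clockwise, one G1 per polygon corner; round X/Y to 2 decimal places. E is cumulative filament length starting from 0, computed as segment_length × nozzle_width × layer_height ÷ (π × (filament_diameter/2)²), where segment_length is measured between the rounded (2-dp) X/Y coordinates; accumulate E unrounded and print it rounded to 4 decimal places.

At z = 7.05 mm: the r=10 cylinder contributes a regular 6-gon of circumradius 10. The outline is a single polygon with 6 vertices. Extrusion per mm of travel: 0.6 × 0.15 / (π × 0.875²) = 0.037418. Accumulating E over each segment gives final E = 2.2450.

G0 X-10.00 Y0.00 Z7.05
G1 X-5.00 Y-8.66 E0.3742
G1 X5.00 Y-8.66 E0.7483
G1 X10.00 Y0.00 E1.1225
G1 X5.00 Y8.66 E1.4967
G1 X-5.00 Y8.66 E1.8709
G1 X-10.00 Y0.00 E2.2450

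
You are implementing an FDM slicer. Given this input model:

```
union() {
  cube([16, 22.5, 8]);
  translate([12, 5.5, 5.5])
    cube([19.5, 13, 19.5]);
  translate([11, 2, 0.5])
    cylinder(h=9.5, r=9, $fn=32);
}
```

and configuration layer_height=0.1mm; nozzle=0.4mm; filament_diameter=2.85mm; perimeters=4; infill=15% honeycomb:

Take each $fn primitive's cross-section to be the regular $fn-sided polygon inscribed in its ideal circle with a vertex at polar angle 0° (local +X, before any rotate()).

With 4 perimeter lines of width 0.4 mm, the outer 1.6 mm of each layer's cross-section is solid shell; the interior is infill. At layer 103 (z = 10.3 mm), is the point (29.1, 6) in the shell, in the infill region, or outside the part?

shell

At z = 10.3 mm: the cube does not reach this height (z outside [0, 8]); the cube at (12, 5.5) (footprint 19.5×13) is included at this height; the cylinder at (11, 2) does not reach this height (z outside [0.5, 10]); Combining (union): only the 19.5×13 cube at (12, 5.5) is present, so the union is just that shape — 1 connected region. Overall, the cross-section is a single solid region. The nearest boundary edge runs (12.00, 5.50)→(31.50, 5.50); distance from the point to it = 0.50 mm. The point is inside the cross-section, 0.50 mm from the nearest boundary — within the 1.6 mm shell band (4 × 0.4).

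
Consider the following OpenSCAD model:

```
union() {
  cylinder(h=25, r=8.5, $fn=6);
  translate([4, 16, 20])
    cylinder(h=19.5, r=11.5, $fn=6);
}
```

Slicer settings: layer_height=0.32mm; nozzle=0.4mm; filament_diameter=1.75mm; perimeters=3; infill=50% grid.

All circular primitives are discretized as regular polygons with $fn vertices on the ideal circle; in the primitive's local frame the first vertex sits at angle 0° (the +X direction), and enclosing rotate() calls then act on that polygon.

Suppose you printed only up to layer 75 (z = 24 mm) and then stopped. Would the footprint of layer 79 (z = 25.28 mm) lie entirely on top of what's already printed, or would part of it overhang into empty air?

Compare the two slices. At z = 24: the r=8.5 cylinder contributes a regular 6-gon of circumradius 8.5 (area = (6/2)·8.500²·sin(360°/6) = 187.71 mm²); the r=11.5 cylinder at (4, 16) gives a regular 6-gon of circumradius 11.5 (constant along its height) (area = (6/2)·11.500²·sin(360°/6) = 343.60 mm²); Combining (union): the regions partially overlap — summed areas 531.31 mm² minus the doubly-counted overlap 8.93 mm² gives 522.38 mm² — area = 522.38 mm². At z = 25.28: the cylinder does not reach this height (z outside [0, 25]); the r=11.5 cylinder at (4, 16) contributes a regular 6-gon of circumradius 11.5 (area = (6/2)·11.500²·sin(360°/6) = 343.60 mm²); Combining (union): only the r=11.5 cylinder at (4, 16) is present, so the union is just that shape — area = 343.60 mm². Checking containment: the cross-section at z = 25.28 is a subset of the cross-section at z = 24.

entirely on top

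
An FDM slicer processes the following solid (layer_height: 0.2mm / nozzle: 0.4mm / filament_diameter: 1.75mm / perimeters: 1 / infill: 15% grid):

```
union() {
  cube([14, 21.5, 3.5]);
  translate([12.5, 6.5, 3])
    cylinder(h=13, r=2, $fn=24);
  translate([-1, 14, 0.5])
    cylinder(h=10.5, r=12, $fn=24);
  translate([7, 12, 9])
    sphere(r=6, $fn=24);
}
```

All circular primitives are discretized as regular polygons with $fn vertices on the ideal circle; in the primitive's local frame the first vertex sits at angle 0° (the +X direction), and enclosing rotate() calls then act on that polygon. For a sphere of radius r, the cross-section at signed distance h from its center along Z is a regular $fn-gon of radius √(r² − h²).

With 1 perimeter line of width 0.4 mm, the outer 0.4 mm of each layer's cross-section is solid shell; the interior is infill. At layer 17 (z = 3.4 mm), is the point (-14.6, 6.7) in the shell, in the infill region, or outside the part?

outside

At z = 3.4 mm: the cube is present — its section is the full 14×21.5 rectangle; the cylinder at (12.5, 6.5): section is a regular 24-gon, circumradius r=2; the cylinder at (-1, 14): section is a regular 24-gon, circumradius r=12; the sphere at (7, 12): section is a regular 24-gon, circumradius = √(r²−h²) = √(6²−5.6²) = 2.154; Taking the union: the regions partially overlap (shared area 201.51 mm²), so overlapping operands fuse into one piece — 1 connected region. Overall, the cross-section is a single solid region. The nearest boundary edge runs (-11.39, 8.00)→(-12.59, 10.89); distance from the point to it = 3.46 mm. The point is not inside any of the regions above, so it lies outside the cross-section (3.46 mm from the nearest boundary).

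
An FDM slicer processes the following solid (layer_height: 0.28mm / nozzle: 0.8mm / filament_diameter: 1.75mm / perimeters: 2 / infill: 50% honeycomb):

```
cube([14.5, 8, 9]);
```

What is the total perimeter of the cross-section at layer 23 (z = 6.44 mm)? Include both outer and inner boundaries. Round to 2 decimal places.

At z = 6.44 mm: the 14.5×8 cube contributes its full rectangle (perimeter 45.00 mm). Overall, the cross-section is a single solid region. Total boundary length (outer) = 45.00 mm.

45.00 mm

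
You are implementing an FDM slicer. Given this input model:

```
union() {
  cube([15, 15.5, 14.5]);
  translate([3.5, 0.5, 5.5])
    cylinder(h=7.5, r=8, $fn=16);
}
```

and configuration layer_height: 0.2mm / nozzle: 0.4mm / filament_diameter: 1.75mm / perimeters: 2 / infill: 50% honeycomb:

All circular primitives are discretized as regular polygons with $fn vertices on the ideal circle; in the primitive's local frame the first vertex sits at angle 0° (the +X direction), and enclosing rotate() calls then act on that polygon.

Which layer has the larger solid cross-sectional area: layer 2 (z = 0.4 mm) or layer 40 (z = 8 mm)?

layer 40 (z = 8 mm)

Layer 2 (z = 0.4): the cube (footprint 15×15.5) is included at this height (area 232.50 mm²); the cylinder at (3.5, 0.5) does not reach this height (z outside [5.5, 13]); Merging all regions: only the 15×15.5 cube is present, so the union is just that shape — area = 232.50 mm². So its area = 232.50 mm². Layer 40 (z = 8): the cube is present — its section is the full 15×15.5 rectangle (area 232.50 mm²); the r=8 cylinder at (3.5, 0.5) gives a regular 16-gon of circumradius 8 (constant along its height) (area = (16/2)·8.000²·sin(360°/16) = 195.93 mm²); Combining (union): the regions partially overlap — summed areas 428.43 mm² minus the doubly-counted overlap 81.45 mm² gives 346.99 mm² — area = 346.99 mm². So its area = 346.99 mm². Layer 40 is larger (346.99 vs 232.50 mm²).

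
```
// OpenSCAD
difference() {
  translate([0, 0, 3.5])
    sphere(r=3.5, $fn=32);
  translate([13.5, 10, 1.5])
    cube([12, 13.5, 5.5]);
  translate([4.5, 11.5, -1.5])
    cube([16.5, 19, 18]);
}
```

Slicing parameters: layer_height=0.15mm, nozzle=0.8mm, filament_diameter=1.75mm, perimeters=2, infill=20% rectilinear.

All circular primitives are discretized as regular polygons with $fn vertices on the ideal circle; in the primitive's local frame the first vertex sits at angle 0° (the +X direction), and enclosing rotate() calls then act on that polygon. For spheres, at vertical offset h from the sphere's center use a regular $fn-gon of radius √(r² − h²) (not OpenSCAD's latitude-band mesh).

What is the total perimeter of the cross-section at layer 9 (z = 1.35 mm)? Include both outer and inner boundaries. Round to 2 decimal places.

At z = 1.35 mm: the sphere: section is a regular 32-gon, circumradius = √(r²−h²) = √(3.5²−2.15²) = 2.762 (perimeter = 2·32·2.762·sin(180°/32) = 17.32 mm); the cube at (13.5, 10) does not reach this height (z outside [1.5, 7]); the 16.5×19 cube at (4.5, 11.5) contributes its full rectangle (perimeter 71.00 mm); After the difference (first − rest): starting from the r=3.5 sphere, the 16.5×19 cube at (4.5, 11.5) misses the remaining region (no effect) — boundary = 17.32 mm. Overall, the cross-section is a single solid region. Total boundary length (outer) = 17.32 mm.

17.32 mm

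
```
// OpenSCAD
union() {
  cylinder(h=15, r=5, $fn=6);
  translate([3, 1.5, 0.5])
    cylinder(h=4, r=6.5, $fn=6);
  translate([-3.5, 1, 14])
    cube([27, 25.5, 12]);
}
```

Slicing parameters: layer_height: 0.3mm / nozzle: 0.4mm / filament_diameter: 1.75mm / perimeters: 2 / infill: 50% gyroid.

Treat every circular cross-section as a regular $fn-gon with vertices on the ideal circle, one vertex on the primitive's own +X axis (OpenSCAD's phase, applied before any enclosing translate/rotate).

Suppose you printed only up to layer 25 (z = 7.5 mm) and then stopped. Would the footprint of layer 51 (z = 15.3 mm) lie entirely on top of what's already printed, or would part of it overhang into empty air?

part overhangs

Compare the two slices. At z = 7.5: the cylinder: section is a regular 6-gon, circumradius r=5 (area = (6/2)·5.000²·sin(360°/6) = 64.95 mm²); the cylinder at (3, 1.5) is absent (z outside [0.5, 4.5]); the cube at (-3.5, 1) does not reach this height (z outside [14, 26]); Combining (union): only the r=5 cylinder is present, so the union is just that shape — area = 64.95 mm². At z = 15.3: the cylinder is absent (z outside [0, 15]); the cylinder at (3, 1.5) does not reach this height (z outside [0.5, 4.5]); the 27×25.5 cube at (-3.5, 1) contributes its full rectangle (area 688.50 mm²); Combining (union): only the 27×25.5 cube at (-3.5, 1) is present, so the union is just that shape — area = 688.50 mm². Checking containment: at z = 15.3 the cross-section extends beyond the z = 7.5 cross-section by about 666.18 mm².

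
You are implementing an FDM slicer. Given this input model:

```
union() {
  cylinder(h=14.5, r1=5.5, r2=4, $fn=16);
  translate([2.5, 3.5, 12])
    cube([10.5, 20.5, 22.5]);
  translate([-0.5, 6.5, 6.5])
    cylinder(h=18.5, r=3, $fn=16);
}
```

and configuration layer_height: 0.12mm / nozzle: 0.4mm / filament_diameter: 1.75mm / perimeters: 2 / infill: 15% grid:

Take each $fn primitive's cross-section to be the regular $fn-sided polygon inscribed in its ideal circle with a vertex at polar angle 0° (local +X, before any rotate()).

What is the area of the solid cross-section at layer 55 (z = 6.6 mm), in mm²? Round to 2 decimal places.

95.36 mm²

At z = 6.6 mm: the cone (r1=5.5→r2=4) has section circumradius 4.817 here — a regular 16-gon (area = (16/2)·4.817²·sin(360°/16) = 71.04 mm²); the cube at (2.5, 3.5) is absent (z outside [12, 34.5]); the cylinder at (-0.5, 6.5): section is a regular 16-gon, circumradius r=3 (area = (16/2)·3.000²·sin(360°/16) = 27.55 mm²); Taking the union: the regions partially overlap — summed areas 98.60 mm² minus the doubly-counted overlap 3.24 mm² gives 95.36 mm² — area = 95.36 mm². Overall, the cross-section is a single solid region. Net area = 95.36 mm².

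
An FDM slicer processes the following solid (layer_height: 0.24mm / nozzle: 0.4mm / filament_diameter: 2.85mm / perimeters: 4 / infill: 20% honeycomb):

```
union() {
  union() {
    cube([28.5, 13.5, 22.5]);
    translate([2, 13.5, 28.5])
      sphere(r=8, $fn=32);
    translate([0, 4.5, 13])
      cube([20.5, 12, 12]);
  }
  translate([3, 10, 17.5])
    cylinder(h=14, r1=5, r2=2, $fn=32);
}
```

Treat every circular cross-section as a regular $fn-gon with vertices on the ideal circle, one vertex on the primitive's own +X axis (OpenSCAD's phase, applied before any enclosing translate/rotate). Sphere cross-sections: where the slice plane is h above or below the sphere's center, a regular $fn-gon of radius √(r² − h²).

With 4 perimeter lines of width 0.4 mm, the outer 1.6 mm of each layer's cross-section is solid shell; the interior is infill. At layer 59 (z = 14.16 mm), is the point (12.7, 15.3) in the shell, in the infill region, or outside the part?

At z = 14.16 mm: the cube (footprint 28.5×13.5) is included at this height; the sphere at (2, 13.5) is absent (|z−center|=14.340 > r=8); the cube at (0, 4.5) is present — its section is the full 20.5×12 rectangle; Merging all regions: the regions partially overlap (shared area 184.50 mm²), so overlapping operands fuse into one piece — 1 connected region; the cone at (3, 10) is absent (z outside [17.5, 31.5]); Taking the union: only the result so far is present, so the union is just that shape — 1 connected region. Overall, the cross-section is a single solid region. The nearest boundary edge runs (0.00, 16.50)→(20.50, 16.50); distance from the point to it = 1.20 mm. The point is inside the cross-section, 1.20 mm from the nearest boundary — within the 1.6 mm shell band (4 × 0.4).

shell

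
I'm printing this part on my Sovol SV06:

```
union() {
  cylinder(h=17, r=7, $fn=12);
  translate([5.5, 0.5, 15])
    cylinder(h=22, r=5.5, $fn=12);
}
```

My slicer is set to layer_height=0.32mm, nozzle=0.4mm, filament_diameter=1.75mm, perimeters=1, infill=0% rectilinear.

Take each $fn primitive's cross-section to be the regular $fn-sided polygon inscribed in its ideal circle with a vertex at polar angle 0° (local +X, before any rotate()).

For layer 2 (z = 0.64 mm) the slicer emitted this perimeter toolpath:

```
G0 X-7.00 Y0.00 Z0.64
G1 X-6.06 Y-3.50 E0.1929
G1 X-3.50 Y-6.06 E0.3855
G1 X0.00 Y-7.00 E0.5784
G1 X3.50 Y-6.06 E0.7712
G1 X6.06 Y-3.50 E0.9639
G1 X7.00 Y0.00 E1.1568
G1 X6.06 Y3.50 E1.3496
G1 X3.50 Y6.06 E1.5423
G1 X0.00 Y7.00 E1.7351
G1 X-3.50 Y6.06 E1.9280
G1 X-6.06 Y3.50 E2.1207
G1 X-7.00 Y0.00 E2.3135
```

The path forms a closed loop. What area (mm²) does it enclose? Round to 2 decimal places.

Apply the shoelace formula to the sequence of (X, Y) vertices; enclosed area = 146.95 mm².

146.95 mm²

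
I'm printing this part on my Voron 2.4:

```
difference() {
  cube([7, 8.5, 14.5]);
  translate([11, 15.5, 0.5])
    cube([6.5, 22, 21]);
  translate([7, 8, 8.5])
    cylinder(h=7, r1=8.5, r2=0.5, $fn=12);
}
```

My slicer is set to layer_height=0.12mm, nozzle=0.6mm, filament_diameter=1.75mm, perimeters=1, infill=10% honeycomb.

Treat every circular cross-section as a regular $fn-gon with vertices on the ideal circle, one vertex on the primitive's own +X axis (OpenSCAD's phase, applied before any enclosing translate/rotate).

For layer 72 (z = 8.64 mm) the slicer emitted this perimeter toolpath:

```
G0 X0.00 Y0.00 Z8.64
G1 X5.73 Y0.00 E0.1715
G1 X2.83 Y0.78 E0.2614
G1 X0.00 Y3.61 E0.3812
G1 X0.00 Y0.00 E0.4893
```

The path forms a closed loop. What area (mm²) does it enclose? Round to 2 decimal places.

7.34 mm²

Apply the shoelace formula to the sequence of (X, Y) vertices; enclosed area = 7.34 mm².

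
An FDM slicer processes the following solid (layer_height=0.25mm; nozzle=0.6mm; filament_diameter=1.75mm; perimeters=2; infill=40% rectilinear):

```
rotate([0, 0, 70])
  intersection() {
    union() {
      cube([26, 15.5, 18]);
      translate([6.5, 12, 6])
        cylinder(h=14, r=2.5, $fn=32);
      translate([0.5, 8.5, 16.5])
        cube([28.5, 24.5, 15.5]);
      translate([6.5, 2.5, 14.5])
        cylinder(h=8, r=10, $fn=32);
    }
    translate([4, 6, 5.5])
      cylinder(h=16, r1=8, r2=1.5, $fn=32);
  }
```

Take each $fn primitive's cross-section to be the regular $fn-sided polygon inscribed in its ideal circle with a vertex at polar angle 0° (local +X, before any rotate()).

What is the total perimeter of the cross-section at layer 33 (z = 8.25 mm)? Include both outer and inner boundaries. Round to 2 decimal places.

40.99 mm

At z = 8.25 mm: the cube is present — its section is the full 26×15.5 rectangle (perimeter 83.00 mm); the r=2.5 cylinder at (6.5, 12) gives a regular 32-gon of circumradius 2.5 (constant along its height) (perimeter = 2·32·2.500·sin(180°/32) = 15.68 mm); the cube at (0.5, 8.5) is not intersected at this z (z outside [16.5, 32]); the cylinder at (6.5, 2.5) does not reach this height (z outside [14.5, 22.5]); Merging all regions: the r=2.5 cylinder at (6.5, 12) lies entirely inside the 26×15.5 cube, so the union is just the 26×15.5 cube — boundary = 83.00 mm; the cone at (4, 6) (r1=8→r2=1.5) has section circumradius 6.883 here — a regular 32-gon (perimeter = 2·32·6.883·sin(180°/32) = 43.18 mm); Keeping only the common overlap: the cone at (4, 6) partially overlaps the result so far; clipping to the common part keeps 121.67 mm² — boundary = 40.99 mm; (whole slice rotated 70° about Z — lengths, areas and connectivity unchanged). Overall, the cross-section is a single solid region. Total boundary length (outer) = 40.99 mm.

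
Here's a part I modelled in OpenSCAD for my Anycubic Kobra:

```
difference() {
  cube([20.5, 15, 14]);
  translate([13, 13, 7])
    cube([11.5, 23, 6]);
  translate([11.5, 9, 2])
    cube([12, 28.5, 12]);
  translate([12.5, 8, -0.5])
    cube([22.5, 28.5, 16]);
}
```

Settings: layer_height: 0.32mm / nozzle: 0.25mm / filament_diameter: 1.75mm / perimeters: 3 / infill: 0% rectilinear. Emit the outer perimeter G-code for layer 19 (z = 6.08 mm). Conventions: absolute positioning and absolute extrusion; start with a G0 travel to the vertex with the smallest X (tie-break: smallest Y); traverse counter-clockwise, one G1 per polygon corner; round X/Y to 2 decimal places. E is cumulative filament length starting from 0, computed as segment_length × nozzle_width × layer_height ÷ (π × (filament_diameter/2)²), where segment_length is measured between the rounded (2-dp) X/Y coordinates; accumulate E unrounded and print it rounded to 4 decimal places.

At z = 6.08 mm: the cube is present — its section is the full 20.5×15 rectangle; the cube at (13, 13) does not reach this height (z outside [7, 13]); the cube at (11.5, 9) (footprint 12×28.5) is included at this height; the cube at (12.5, 8) (footprint 22.5×28.5) is included at this height; Subtracting the remaining from the first: starting from the 20.5×15 cube, the 12×28.5 cube at (11.5, 9) partially overlaps it — only the 54.00 mm² overlap (of its 342.00 mm²) is removed, clipping the outline; the 22.5×28.5 cube at (12.5, 8) partially overlaps it — only the 8.00 mm² overlap (of its 641.25 mm²) is removed, clipping the outline — 1 connected region. The outline is a single polygon with 8 vertices. Extrusion per mm of travel: 0.25 × 0.32 / (π × 0.875²) = 0.033260. Accumulating E over each segment gives final E = 2.3615.

G0 X0.00 Y0.00 Z6.08
G1 X20.50 Y0.00 E0.6818
G1 X20.50 Y8.00 E0.9479
G1 X12.50 Y8.00 E1.2140
G1 X12.50 Y9.00 E1.2473
G1 X11.50 Y9.00 E1.2805
G1 X11.50 Y15.00 E1.4801
G1 X0.00 Y15.00 E1.8626
G1 X0.00 Y0.00 E2.3615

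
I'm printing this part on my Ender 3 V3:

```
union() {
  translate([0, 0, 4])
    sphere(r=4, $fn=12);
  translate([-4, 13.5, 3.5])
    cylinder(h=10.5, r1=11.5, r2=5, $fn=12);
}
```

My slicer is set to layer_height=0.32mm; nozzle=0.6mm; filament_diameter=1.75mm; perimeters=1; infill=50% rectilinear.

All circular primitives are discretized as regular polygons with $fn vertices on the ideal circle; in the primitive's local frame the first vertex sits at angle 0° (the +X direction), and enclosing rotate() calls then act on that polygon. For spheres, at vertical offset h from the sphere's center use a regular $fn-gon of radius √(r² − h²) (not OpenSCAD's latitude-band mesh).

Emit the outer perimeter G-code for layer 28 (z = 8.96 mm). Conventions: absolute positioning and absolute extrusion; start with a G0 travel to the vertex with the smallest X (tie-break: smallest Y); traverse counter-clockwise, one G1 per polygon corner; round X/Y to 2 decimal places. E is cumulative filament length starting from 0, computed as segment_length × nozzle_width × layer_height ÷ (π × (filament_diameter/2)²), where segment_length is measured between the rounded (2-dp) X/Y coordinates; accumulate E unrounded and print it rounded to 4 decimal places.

G0 X-12.12 Y13.50 Z8.96
G1 X-11.03 Y9.44 E0.3356
G1 X-8.06 Y6.47 E0.6708
G1 X-4.00 Y5.38 E1.0064
G1 X0.06 Y6.47 E1.3420
G1 X3.03 Y9.44 E1.6772
G1 X4.12 Y13.50 E2.0128
G1 X3.03 Y17.56 E2.3484
G1 X0.06 Y20.53 E2.6837
G1 X-4.00 Y21.62 E3.0192
G1 X-8.06 Y20.53 E3.3548
G1 X-11.03 Y17.56 E3.6901
G1 X-12.12 Y13.50 E4.0256

At z = 8.96 mm: the sphere is absent (|z−center|=4.960 > r=4); the cone at (-4, 13.5) contributes a regular 12-gon of circumradius 8.120 (interpolated between r1=11.5 and r2=5 at t=0.520); Taking the union: only the cone at (-4, 13.5) is present, so the union is just that shape — 1 connected region. The outline is a single polygon with 12 vertices. Extrusion per mm of travel: 0.6 × 0.32 / (π × 0.875²) = 0.079824. Accumulating E over each segment gives final E = 4.0256.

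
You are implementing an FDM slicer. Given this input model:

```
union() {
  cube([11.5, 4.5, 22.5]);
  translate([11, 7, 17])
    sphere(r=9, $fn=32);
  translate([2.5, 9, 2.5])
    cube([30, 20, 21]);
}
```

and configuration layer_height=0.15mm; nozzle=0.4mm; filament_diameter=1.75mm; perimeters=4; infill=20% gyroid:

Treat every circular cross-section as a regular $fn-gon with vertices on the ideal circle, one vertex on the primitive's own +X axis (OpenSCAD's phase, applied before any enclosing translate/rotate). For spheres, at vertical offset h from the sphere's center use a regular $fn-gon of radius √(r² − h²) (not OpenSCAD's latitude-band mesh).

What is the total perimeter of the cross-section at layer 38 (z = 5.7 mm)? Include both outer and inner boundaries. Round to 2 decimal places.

132.00 mm

At z = 5.7 mm: the cube (footprint 11.5×4.5) is included at this height (perimeter 32.00 mm); the sphere at (11, 7) does not reach this height (|z−center|=11.300 > r=9); the cube at (2.5, 9) is present — its section is the full 30×20 rectangle (perimeter 100.00 mm); Taking the union: the 2 present regions are separate (no shared area or edge), so areas and boundary lengths simply add and each stays a separate island — boundary = 132.00 mm. Overall, the cross-section has 2 separate islands. Total boundary length (outer) = 132.00 mm.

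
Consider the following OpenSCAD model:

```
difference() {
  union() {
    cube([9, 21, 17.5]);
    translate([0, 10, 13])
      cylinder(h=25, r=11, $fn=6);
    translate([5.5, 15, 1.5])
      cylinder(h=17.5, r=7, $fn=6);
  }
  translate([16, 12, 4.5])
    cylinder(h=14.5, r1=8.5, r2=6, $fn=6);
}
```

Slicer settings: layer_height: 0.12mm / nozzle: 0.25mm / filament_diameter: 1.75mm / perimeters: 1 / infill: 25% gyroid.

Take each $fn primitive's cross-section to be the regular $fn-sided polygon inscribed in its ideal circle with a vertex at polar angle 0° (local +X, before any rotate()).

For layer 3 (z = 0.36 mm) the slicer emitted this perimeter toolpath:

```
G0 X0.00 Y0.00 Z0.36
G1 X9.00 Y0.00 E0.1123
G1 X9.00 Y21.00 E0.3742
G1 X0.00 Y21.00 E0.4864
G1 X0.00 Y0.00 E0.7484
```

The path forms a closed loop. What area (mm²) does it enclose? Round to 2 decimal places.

189.00 mm²

Apply the shoelace formula to the sequence of (X, Y) vertices; enclosed area = 189.00 mm².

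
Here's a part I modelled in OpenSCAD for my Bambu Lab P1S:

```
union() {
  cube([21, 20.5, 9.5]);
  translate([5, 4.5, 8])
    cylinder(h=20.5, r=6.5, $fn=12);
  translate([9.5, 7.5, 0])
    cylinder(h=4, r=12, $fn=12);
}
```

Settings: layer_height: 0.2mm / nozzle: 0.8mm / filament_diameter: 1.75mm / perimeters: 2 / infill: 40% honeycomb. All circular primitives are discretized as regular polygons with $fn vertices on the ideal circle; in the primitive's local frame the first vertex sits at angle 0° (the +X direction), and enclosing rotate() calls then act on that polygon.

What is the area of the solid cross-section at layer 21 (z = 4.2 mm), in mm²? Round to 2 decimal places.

430.50 mm²

At z = 4.2 mm: the cube (footprint 21×20.5) is included at this height (area 430.50 mm²); the cylinder at (5, 4.5) is absent (z outside [8, 28.5]); the cylinder at (9.5, 7.5) is absent (z outside [0, 4]); Taking the union: only the 21×20.5 cube is present, so the union is just that shape — area = 430.50 mm². Overall, the cross-section is a single solid region. Net area = 430.50 mm².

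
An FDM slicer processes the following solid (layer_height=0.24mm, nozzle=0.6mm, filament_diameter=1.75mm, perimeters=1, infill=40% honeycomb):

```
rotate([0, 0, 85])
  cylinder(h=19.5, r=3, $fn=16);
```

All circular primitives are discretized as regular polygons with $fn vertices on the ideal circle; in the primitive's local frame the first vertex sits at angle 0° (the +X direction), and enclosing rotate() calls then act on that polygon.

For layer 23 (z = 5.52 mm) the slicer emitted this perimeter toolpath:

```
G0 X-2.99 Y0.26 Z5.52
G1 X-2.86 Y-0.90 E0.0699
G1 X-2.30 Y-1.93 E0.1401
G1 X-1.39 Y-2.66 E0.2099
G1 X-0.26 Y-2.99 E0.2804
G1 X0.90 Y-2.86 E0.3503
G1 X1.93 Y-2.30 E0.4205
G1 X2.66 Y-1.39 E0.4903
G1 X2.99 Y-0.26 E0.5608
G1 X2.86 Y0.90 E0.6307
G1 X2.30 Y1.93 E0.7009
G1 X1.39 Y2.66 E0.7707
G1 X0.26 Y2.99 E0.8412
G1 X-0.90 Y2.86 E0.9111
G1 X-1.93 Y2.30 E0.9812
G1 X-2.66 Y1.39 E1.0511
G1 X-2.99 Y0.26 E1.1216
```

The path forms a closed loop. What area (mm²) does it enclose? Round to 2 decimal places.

Apply the shoelace formula to the sequence of (X, Y) vertices; enclosed area = 27.57 mm².

27.57 mm²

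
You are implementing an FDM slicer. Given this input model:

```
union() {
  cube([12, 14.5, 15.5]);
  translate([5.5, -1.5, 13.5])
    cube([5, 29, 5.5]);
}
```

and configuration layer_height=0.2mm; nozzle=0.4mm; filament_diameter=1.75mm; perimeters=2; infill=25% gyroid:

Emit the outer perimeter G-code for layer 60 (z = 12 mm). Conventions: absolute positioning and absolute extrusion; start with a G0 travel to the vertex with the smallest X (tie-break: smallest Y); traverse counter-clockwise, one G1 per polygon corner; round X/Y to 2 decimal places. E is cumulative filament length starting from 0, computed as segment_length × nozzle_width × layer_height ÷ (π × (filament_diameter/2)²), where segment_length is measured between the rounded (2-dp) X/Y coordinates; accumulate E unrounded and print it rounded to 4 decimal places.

At z = 12 mm: the 12×14.5 cube contributes its full rectangle; the cube at (5.5, -1.5) is not intersected at this z (z outside [13.5, 19]); Combining (union): only the 12×14.5 cube is present, so the union is just that shape — 1 connected region. The outline is a single polygon with 4 vertices. Extrusion per mm of travel: 0.4 × 0.2 / (π × 0.875²) = 0.033260. Accumulating E over each segment gives final E = 1.7628.

G0 X0.00 Y0.00 Z12.00
G1 X12.00 Y0.00 E0.3991
G1 X12.00 Y14.50 E0.8814
G1 X0.00 Y14.50 E1.2805
G1 X0.00 Y0.00 E1.7628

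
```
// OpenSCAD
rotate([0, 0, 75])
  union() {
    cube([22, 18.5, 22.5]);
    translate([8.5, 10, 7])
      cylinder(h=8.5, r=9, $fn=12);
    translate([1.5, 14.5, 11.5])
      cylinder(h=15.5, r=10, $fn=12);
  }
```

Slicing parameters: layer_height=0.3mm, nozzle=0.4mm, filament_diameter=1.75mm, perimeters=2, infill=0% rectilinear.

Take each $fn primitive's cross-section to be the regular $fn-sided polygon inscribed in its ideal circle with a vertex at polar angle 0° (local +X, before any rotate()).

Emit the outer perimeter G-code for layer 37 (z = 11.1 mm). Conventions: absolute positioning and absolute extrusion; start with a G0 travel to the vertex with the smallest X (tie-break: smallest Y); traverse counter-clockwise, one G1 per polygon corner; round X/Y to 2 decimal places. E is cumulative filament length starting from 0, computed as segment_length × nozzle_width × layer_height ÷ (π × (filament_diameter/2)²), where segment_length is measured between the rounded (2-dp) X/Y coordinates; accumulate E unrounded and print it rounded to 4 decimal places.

G0 X-17.87 Y4.79 Z11.10
G1 X-11.46 Y3.07 E0.3311
G1 X-9.79 Y2.11 E0.4272
G1 X-7.86 Y2.11 E0.5235
G1 X0.00 Y0.00 E0.9295
G1 X5.69 Y21.25 E2.0270
G1 X-12.18 Y26.04 E2.9500
G1 X-15.19 Y14.80 E3.5306
G1 X-16.15 Y13.13 E3.6267
G1 X-16.15 Y11.20 E3.7230
G1 X-17.87 Y4.79 E4.0541

At z = 11.1 mm: the cube is present — its section is the full 22×18.5 rectangle; the r=9 cylinder at (8.5, 10) gives a regular 12-gon of circumradius 9 (constant along its height); the cylinder at (1.5, 14.5) is not intersected at this z (z outside [11.5, 27]); Taking the union: the regions partially overlap (shared area 241.13 mm²), so overlapping operands fuse into one piece — 1 connected region; (rotated 75° about Z; rotation is an isometry so areas/perimeters/island counts are preserved). The outline is a single polygon with 10 vertices. Extrusion per mm of travel: 0.4 × 0.3 / (π × 0.875²) = 0.049890. Accumulating E over each segment gives final E = 4.0541.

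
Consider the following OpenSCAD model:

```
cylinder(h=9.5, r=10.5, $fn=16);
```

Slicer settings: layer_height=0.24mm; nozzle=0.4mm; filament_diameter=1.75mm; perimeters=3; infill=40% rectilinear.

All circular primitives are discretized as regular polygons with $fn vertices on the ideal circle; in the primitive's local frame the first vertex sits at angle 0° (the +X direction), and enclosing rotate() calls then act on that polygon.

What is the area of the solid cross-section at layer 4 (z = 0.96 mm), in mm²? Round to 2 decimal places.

337.53 mm²

At z = 0.96 mm: the r=10.5 cylinder gives a regular 16-gon of circumradius 10.5 (constant along its height) (area = (16/2)·10.500²·sin(360°/16) = 337.53 mm²). Overall, the cross-section is a single solid region. Net area = 337.53 mm².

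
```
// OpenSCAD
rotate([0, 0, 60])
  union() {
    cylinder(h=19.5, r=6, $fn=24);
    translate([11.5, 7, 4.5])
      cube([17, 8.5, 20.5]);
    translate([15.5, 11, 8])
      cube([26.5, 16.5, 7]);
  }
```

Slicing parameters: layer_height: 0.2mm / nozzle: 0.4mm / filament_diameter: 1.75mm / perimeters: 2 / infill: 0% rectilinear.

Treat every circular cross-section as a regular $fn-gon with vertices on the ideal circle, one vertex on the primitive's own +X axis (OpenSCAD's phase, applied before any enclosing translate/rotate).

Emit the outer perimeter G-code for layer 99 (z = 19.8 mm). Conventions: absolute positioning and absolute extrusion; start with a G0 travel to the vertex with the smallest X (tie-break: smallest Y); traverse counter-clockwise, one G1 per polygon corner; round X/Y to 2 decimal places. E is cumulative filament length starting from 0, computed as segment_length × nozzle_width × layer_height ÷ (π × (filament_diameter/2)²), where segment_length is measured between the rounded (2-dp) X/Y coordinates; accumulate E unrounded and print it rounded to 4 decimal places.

At z = 19.8 mm: the cylinder does not reach this height (z outside [0, 19.5]); the 17×8.5 cube at (11.5, 7) contributes its full rectangle; the cube at (15.5, 11) is absent (z outside [8, 15]); Combining (union): only the 17×8.5 cube at (11.5, 7) is present, so the union is just that shape — 1 connected region; (whole slice rotated 60° about Z — lengths, areas and connectivity unchanged). The outline is a single polygon with 4 vertices. Extrusion per mm of travel: 0.4 × 0.2 / (π × 0.875²) = 0.033260. Accumulating E over each segment gives final E = 1.6961.

G0 X-7.67 Y17.71 Z19.80
G1 X-0.31 Y13.46 E0.2827
G1 X8.19 Y28.18 E0.8480
G1 X0.83 Y32.43 E1.1307
G1 X-7.67 Y17.71 E1.6961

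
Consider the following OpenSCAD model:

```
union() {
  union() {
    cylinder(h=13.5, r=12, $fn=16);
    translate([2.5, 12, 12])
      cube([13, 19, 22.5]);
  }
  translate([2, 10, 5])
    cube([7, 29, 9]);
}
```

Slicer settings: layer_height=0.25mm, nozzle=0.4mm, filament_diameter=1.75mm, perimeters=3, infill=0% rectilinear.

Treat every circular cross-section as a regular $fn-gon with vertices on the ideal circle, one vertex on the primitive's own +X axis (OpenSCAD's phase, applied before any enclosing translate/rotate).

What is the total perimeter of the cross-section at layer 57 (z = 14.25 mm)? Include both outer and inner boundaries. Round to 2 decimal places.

64.00 mm

At z = 14.25 mm: the cylinder is not intersected at this z (z outside [0, 13.5]); the 13×19 cube at (2.5, 12) contributes its full rectangle (perimeter 64.00 mm); Taking the union: only the 13×19 cube at (2.5, 12) is present, so the union is just that shape — boundary = 64.00 mm; the cube at (2, 10) does not reach this height (z outside [5, 14]); Merging all regions: only the result so far is present, so the union is just that shape — boundary = 64.00 mm. Overall, the cross-section is a single solid region. Total boundary length (outer) = 64.00 mm.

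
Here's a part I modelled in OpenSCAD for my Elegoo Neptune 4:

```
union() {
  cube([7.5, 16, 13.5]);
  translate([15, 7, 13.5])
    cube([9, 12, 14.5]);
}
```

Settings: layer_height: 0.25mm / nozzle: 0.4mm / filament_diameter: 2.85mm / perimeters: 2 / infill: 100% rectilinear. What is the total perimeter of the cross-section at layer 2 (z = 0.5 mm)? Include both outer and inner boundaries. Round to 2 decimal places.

47.00 mm

At z = 0.5 mm: the 7.5×16 cube contributes its full rectangle (perimeter 47.00 mm); the cube at (15, 7) is absent (z outside [13.5, 28]); Taking the union: only the 7.5×16 cube is present, so the union is just that shape — boundary = 47.00 mm. Overall, the cross-section is a single solid region. Total boundary length (outer) = 47.00 mm.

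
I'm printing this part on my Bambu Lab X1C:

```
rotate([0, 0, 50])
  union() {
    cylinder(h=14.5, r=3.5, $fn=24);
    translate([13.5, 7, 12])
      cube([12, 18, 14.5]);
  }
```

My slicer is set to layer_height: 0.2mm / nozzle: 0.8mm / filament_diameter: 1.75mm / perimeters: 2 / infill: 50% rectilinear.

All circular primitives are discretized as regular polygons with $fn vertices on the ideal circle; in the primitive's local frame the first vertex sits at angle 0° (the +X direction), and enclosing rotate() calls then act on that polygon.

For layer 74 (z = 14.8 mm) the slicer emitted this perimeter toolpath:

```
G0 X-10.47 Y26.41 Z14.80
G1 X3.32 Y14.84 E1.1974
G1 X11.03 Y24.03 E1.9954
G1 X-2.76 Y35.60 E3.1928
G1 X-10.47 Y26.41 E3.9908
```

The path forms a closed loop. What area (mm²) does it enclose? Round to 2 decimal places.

Apply the shoelace formula to the sequence of (X, Y) vertices; enclosed area = 215.93 mm².

215.93 mm²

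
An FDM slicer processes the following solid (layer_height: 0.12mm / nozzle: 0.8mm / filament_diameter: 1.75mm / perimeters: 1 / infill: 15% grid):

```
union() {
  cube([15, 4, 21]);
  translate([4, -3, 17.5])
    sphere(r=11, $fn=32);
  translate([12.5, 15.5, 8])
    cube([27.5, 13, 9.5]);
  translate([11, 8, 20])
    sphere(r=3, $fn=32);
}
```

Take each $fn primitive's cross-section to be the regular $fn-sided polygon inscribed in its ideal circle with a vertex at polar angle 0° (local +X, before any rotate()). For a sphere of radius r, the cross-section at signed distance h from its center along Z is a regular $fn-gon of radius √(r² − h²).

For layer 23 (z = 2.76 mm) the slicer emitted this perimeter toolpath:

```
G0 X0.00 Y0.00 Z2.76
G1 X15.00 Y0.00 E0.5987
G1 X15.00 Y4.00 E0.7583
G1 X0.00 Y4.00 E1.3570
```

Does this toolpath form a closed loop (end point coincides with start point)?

no

Start point (G0): (0.00, 0.00). End point (last G1): the path does not return to the start — open.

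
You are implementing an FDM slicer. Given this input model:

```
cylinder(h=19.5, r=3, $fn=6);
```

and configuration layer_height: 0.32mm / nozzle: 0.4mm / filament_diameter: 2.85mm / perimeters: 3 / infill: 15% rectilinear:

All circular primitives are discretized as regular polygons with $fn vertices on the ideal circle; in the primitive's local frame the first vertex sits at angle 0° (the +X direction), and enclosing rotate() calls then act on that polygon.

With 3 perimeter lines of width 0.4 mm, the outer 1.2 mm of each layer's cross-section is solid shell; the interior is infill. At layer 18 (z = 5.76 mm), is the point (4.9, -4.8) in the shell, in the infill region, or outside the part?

outside

At z = 5.76 mm: the cylinder: section is a regular 6-gon, circumradius r=3. Overall, the cross-section is a single solid region. The nearest boundary edge runs (-1.50, -2.60)→(1.50, -2.60); distance from the point to it = 4.05 mm. The point is not inside any of the regions above, so it lies outside the cross-section (4.05 mm from the nearest boundary).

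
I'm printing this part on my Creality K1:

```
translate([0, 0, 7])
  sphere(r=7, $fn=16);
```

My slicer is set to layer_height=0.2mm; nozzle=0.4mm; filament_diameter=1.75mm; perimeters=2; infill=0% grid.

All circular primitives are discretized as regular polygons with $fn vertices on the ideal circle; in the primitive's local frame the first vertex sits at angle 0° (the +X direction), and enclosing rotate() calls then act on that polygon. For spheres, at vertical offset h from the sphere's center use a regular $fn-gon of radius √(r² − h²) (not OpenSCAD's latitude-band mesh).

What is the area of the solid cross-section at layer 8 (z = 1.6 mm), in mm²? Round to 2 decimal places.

At z = 1.6 mm: the r=7 sphere contributes a regular 16-gon of circumradius √(7²−5.4²) = 4.454 (area = (16/2)·4.454²·sin(360°/16) = 60.74 mm²). Overall, the cross-section is a single solid region. Net area = 60.74 mm².

60.74 mm²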